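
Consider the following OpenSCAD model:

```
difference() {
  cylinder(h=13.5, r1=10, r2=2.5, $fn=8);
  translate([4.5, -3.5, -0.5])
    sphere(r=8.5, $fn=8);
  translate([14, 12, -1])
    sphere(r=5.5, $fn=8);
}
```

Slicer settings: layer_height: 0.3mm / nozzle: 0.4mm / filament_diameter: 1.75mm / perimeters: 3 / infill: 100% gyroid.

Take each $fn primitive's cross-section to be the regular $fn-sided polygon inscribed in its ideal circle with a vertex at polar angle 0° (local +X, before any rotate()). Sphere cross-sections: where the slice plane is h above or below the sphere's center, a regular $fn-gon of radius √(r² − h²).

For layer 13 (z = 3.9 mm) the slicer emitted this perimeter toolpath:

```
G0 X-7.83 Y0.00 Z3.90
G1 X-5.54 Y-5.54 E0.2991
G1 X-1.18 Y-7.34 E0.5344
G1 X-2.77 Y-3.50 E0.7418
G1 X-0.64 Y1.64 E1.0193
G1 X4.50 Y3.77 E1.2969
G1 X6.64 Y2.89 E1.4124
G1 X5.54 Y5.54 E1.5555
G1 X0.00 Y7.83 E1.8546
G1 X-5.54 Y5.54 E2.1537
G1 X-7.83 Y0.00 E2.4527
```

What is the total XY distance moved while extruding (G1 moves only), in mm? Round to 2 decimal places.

49.16 mm

Sum the Euclidean lengths of each G1 segment: total = 49.16 mm.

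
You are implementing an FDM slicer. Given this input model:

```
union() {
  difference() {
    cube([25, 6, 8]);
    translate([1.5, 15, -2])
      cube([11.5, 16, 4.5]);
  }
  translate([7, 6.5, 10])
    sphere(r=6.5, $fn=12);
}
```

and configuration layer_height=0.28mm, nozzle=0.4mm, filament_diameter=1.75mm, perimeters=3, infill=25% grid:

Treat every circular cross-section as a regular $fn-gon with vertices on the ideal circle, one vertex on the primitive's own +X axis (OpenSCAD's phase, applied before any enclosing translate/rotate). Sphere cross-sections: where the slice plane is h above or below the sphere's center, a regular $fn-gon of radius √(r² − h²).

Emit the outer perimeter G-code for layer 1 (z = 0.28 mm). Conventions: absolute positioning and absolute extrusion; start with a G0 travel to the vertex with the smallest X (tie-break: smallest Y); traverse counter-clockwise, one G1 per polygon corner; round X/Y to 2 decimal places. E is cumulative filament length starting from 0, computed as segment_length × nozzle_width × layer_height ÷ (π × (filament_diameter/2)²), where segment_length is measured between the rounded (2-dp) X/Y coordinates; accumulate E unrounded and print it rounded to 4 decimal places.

At z = 0.28 mm: the 25×6 cube contributes its full rectangle; the cube at (1.5, 15) (footprint 11.5×16) is included at this height; Subtracting the remaining from the first: starting from the 25×6 cube, the 11.5×16 cube at (1.5, 15) misses the remaining region (no effect) — 1 connected region; the sphere at (7, 6.5) is not intersected at this z (|z−center|=9.720 > r=6.5); Combining (union): only that combined region is present, so the union is just that shape — 1 connected region. The outline is a single polygon with 4 vertices. Extrusion per mm of travel: 0.4 × 0.28 / (π × 0.875²) = 0.046564. Accumulating E over each segment gives final E = 2.8870.

G0 X0.00 Y0.00 Z0.28
G1 X25.00 Y0.00 E1.1641
G1 X25.00 Y6.00 E1.4435
G1 X0.00 Y6.00 E2.6076
G1 X0.00 Y0.00 E2.8870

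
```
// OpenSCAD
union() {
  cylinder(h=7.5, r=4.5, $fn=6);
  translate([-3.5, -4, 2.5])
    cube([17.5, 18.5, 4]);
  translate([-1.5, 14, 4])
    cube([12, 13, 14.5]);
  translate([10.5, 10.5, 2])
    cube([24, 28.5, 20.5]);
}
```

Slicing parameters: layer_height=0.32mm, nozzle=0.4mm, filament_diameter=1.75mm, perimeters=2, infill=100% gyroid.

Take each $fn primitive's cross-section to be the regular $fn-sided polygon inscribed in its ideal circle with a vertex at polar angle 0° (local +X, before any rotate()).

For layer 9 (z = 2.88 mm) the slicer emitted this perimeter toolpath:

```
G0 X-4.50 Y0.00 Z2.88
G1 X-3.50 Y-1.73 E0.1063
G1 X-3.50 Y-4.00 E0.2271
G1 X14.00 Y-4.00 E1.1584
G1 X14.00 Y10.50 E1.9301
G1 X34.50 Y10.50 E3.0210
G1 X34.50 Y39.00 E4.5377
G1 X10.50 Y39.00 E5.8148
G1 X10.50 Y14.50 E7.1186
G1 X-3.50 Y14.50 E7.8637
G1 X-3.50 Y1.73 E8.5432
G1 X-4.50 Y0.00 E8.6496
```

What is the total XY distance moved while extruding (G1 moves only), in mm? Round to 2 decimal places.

162.54 mm

Sum the Euclidean lengths of each G1 segment: total = 162.54 mm.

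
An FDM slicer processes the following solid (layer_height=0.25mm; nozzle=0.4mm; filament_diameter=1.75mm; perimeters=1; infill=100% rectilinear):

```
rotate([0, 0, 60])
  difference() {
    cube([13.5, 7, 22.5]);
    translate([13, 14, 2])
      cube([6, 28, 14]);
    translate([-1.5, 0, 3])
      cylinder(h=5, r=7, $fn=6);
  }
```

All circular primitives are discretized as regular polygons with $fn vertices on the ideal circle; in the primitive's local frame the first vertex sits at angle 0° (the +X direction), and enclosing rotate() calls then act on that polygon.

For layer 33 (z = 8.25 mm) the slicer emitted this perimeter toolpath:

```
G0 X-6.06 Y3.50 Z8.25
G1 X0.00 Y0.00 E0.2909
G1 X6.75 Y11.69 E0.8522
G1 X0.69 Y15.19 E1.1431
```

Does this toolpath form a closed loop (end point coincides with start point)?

no

Start point (G0): (-6.06, 3.50). End point (last G1): the path does not return to the start — open.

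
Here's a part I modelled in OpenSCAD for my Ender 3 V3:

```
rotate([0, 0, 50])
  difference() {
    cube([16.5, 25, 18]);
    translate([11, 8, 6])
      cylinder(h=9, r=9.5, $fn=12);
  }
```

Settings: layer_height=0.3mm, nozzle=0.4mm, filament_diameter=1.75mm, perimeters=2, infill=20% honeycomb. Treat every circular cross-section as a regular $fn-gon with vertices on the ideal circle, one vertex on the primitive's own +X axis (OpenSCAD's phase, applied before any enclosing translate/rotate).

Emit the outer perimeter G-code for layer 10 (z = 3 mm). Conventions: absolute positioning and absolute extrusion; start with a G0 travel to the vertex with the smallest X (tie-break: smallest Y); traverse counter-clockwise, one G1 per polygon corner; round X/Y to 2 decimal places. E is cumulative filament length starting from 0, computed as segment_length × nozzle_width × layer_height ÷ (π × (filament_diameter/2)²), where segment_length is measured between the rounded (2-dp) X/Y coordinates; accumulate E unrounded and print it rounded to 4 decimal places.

G0 X-19.15 Y16.07 Z3.00
G1 X0.00 Y0.00 E1.2472
G1 X10.61 Y12.64 E2.0705
G1 X-8.55 Y28.71 E3.3182
G1 X-19.15 Y16.07 E4.1412

At z = 3 mm: the 16.5×25 cube contributes its full rectangle; the cylinder at (11, 8) does not reach this height (z outside [6, 15]); Subtracting the remaining from the first: none of the subtracted shapes is present at this height, so the 16.5×25 cube is unchanged — 1 connected region; (rotated 50° about Z; rotation is an isometry so areas/perimeters/island counts are preserved). The outline is a single polygon with 4 vertices. Extrusion per mm of travel: 0.4 × 0.3 / (π × 0.875²) = 0.049890. Accumulating E over each segment gives final E = 4.1412.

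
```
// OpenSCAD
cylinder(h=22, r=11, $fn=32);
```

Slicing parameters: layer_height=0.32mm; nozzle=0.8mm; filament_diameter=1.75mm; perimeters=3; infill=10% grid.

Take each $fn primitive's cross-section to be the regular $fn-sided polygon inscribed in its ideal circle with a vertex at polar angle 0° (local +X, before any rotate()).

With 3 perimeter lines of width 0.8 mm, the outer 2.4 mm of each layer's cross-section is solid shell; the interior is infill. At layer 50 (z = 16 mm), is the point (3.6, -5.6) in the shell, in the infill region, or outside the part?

infill

At z = 16 mm: the cylinder: section is a regular 32-gon, circumradius r=11. Overall, the cross-section is a single solid region. The nearest boundary edge runs (4.21, -10.16)→(6.11, -9.15); distance from the point to it = 4.31 mm. The point is inside the cross-section and 4.31 mm from the nearest boundary — more than the 2.4 mm shell width (3 × 0.8), so it's in the infill interior.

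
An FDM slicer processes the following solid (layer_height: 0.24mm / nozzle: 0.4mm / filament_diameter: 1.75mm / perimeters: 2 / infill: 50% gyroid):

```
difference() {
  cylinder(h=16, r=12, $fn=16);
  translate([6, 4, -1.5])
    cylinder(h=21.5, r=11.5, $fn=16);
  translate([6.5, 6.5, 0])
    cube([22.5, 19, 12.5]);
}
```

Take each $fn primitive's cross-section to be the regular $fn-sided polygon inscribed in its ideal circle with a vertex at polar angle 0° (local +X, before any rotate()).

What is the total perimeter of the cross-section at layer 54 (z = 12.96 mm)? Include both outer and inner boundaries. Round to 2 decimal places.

76.11 mm

At z = 12.96 mm: the r=12 cylinder contributes a regular 16-gon of circumradius 12 (perimeter = 2·16·12.000·sin(180°/16) = 74.91 mm); the cylinder at (6, 4): section is a regular 16-gon, circumradius r=11.5 (perimeter = 2·16·11.500·sin(180°/16) = 71.79 mm); the cube at (6.5, 6.5) does not reach this height (z outside [0, 12.5]); After the difference (first − rest): starting from the r=12 cylinder, the r=11.5 cylinder at (6, 4) partially overlaps it — only the 257.75 mm² overlap (of its 404.88 mm²) is removed, clipping the outline — boundary = 76.11 mm. Overall, the cross-section is a single solid region. Total boundary length (outer) = 76.11 mm.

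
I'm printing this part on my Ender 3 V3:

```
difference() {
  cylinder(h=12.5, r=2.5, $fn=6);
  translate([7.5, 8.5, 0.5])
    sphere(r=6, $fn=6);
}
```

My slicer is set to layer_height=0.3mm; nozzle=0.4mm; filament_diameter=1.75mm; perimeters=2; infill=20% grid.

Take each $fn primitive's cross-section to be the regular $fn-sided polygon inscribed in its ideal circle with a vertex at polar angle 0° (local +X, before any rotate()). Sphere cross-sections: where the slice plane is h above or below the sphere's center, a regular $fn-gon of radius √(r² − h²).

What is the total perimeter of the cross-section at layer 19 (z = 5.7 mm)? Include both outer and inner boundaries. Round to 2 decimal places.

15.00 mm

At z = 5.7 mm: the r=2.5 cylinder contributes a regular 6-gon of circumradius 2.5 (perimeter = 2·6·2.500·sin(180°/6) = 15.00 mm); the r=6 sphere at (7.5, 8.5) contributes a regular 6-gon of circumradius √(6²−5.2²) = 2.993 (perimeter = 2·6·2.993·sin(180°/6) = 17.96 mm); After the difference (first − rest): starting from the r=2.5 cylinder, the r=6 sphere at (7.5, 8.5) misses the remaining region (no effect) — boundary = 15.00 mm. Overall, the cross-section is a single solid region. Total boundary length (outer) = 15.00 mm.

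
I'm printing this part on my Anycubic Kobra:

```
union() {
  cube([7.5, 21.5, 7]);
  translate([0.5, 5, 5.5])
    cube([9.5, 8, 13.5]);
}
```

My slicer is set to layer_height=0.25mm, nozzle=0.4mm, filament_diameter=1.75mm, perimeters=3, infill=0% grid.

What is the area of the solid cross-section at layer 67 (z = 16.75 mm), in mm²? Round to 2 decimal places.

76.00 mm²

At z = 16.75 mm: the cube is not intersected at this z (z outside [0, 7]); the cube at (0.5, 5) (footprint 9.5×8) is included at this height (area 76.00 mm²); Merging all regions: only the 9.5×8 cube at (0.5, 5) is present, so the union is just that shape — area = 76.00 mm². Overall, the cross-section is a single solid region. Net area = 76.00 mm².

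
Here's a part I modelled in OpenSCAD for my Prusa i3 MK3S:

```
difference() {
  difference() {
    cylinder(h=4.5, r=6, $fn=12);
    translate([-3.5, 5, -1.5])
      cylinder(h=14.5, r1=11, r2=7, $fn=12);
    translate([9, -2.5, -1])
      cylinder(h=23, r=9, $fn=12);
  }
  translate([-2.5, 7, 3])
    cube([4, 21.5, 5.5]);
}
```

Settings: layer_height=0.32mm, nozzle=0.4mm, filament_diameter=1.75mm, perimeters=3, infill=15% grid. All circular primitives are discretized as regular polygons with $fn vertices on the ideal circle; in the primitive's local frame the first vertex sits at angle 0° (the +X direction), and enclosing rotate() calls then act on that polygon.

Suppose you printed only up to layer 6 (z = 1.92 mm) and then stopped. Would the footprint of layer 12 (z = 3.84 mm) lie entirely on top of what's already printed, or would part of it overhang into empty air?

Compare the two slices. At z = 1.92: the r=6 cylinder contributes a regular 12-gon of circumradius 6 (area = (12/2)·6.000²·sin(360°/12) = 108.00 mm²); the cone at (-3.5, 5): at t=0.236 of its height the radius interpolates to r₁+(r₂−r₁)t = 10.057, giving a regular 12-gon of that circumradius (area = (12/2)·10.057²·sin(360°/12) = 303.40 mm²); the r=9 cylinder at (9, -2.5) gives a regular 12-gon of circumradius 9 (constant along its height) (area = (12/2)·9.000²·sin(360°/12) = 243.00 mm²); Subtracting the remaining from the first: starting from the r=6 cylinder (108.00 mm²), the cone at (-3.5, 5) partially overlaps it — only the 90.03 mm² overlap (of its 303.40 mm²) is removed, clipping the outline; the r=9 cylinder at (9, -2.5) partially overlaps it — only the 13.51 mm² overlap (of its 243.00 mm²) is removed, clipping the outline — area = 4.47 mm²; the cube at (-2.5, 7) is not intersected at this z (z outside [3, 8.5]); After the difference (first − rest): none of the subtracted shapes is present at this height, so the result so far is unchanged — area = 4.47 mm². At z = 3.84: the r=6 cylinder gives a regular 12-gon of circumradius 6 (constant along its height) (area = (12/2)·6.000²·sin(360°/12) = 108.00 mm²); the cone at (-3.5, 5) (r1=11→r2=7) has section circumradius 9.527 here — a regular 12-gon (area = (12/2)·9.527²·sin(360°/12) = 272.29 mm²); the r=9 cylinder at (9, -2.5) gives a regular 12-gon of circumradius 9 (constant along its height) (area = (12/2)·9.000²·sin(360°/12) = 243.00 mm²); After the difference (first − rest): starting from the r=6 cylinder (108.00 mm²), the cone at (-3.5, 5) partially overlaps it — only the 83.89 mm² overlap (of its 272.29 mm²) is removed, clipping the outline; the r=9 cylinder at (9, -2.5) partially overlaps it — only the 17.64 mm² overlap (of its 243.00 mm²) is removed, clipping the outline — area = 6.47 mm²; the 4×21.5 cube at (-2.5, 7) contributes its full rectangle (area 86.00 mm²); After the difference (first − rest): starting from that combined region (6.47 mm²), the 4×21.5 cube at (-2.5, 7) misses the remaining region (no effect) — area = 6.47 mm². Checking containment: at z = 3.84 the cross-section extends beyond the z = 1.92 cross-section by about 2.00 mm².

part overhangs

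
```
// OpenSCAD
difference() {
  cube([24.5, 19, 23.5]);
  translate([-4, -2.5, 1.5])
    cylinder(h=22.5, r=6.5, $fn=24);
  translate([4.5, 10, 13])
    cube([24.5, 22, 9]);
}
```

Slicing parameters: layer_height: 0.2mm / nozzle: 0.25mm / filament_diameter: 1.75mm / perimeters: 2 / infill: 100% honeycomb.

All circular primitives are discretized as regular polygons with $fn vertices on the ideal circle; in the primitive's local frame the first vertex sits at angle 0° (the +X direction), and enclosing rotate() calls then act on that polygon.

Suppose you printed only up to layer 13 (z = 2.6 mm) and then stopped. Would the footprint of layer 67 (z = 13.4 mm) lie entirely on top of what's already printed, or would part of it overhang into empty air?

entirely on top

Compare the two slices. At z = 2.6: the 24.5×19 cube contributes its full rectangle (area 465.50 mm²); the cylinder at (-4, -2.5): section is a regular 24-gon, circumradius r=6.5 (area = (24/2)·6.500²·sin(360°/24) = 131.22 mm²); the cube at (4.5, 10) is absent (z outside [13, 22]); Subtracting the remaining from the first: starting from the 24.5×19 cube (465.50 mm²), the r=6.5 cylinder at (-4, -2.5) partially overlaps it — only the 2.97 mm² overlap (of its 131.22 mm²) is removed, clipping the outline — area = 462.53 mm². At z = 13.4: the cube (footprint 24.5×19) is included at this height (area 465.50 mm²); the cylinder at (-4, -2.5): section is a regular 24-gon, circumradius r=6.5 (area = (24/2)·6.500²·sin(360°/24) = 131.22 mm²); the 24.5×22 cube at (4.5, 10) contributes its full rectangle (area 539.00 mm²); After the difference (first − rest): starting from the 24.5×19 cube (465.50 mm²), the r=6.5 cylinder at (-4, -2.5) partially overlaps it — only the 2.97 mm² overlap (of its 131.22 mm²) is removed, clipping the outline; the 24.5×22 cube at (4.5, 10) partially overlaps it — only the 180.00 mm² overlap (of its 539.00 mm²) is removed, clipping the outline — area = 282.53 mm². Checking containment: the cross-section at z = 13.4 is a subset of the cross-section at z = 2.6.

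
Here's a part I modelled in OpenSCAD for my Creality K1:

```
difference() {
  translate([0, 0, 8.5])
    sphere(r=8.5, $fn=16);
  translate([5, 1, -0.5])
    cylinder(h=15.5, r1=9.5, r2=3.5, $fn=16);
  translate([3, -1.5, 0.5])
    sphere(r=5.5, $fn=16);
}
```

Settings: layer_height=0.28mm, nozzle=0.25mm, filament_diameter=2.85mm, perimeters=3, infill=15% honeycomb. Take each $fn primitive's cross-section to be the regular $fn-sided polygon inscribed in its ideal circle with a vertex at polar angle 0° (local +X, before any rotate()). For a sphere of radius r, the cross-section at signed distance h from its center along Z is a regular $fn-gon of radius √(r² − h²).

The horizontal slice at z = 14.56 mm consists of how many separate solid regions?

At z = 14.56 mm: the r=8.5 sphere slices to a regular 16-gon of circumradius 5.960 (√(r²−h²) with h=6.06 from center); the cone at (5, 1) contributes a regular 16-gon of circumradius 3.670 (interpolated between r1=9.5 and r2=3.5 at t=0.972); the sphere at (3, -1.5) is not intersected at this z (|z−center|=14.060 > r=5.5); After the difference (first − rest): starting from the r=8.5 sphere, the cone at (5, 1) partially overlaps it — only the 23.49 mm² overlap (of its 41.24 mm²) is removed, clipping the outline — 1 connected region. The result has 1 disconnected region.

1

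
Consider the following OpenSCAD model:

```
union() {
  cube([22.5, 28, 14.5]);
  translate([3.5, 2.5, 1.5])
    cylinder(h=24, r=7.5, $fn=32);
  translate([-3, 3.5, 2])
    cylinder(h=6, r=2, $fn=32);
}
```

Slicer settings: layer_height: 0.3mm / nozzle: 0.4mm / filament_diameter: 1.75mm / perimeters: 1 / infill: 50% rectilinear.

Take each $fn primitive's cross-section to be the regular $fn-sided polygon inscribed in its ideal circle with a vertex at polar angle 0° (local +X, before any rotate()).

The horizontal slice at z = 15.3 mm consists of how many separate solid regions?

At z = 15.3 mm: the cube is absent (z outside [0, 14.5]); the r=7.5 cylinder at (3.5, 2.5) contributes a regular 32-gon of circumradius 7.5; the cylinder at (-3, 3.5) does not reach this height (z outside [2, 8]); Taking the union: only the r=7.5 cylinder at (3.5, 2.5) is present, so the union is just that shape — 1 connected region. The result has 1 disconnected region.

1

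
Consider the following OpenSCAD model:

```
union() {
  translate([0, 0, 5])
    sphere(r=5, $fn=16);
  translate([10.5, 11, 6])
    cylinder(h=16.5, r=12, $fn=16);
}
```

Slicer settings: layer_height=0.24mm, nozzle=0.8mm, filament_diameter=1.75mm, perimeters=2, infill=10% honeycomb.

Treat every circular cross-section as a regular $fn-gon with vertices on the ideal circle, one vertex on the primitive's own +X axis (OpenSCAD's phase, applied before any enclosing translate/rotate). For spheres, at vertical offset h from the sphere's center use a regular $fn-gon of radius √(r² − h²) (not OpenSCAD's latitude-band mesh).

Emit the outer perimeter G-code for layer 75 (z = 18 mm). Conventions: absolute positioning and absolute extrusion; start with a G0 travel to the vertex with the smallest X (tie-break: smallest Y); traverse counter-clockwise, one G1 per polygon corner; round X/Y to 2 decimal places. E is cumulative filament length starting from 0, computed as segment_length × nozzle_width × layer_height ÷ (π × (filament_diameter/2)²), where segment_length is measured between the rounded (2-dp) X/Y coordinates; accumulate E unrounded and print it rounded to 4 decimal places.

G0 X-1.50 Y11.00 Z18.00
G1 X-0.59 Y6.41 E0.3735
G1 X2.01 Y2.51 E0.7477
G1 X5.91 Y-0.09 E1.1218
G1 X10.50 Y-1.00 E1.4954
G1 X15.09 Y-0.09 E1.8689
G1 X18.99 Y2.51 E2.2430
G1 X21.59 Y6.41 E2.6172
G1 X22.50 Y11.00 E2.9907
G1 X21.59 Y15.59 E3.3642
G1 X18.99 Y19.49 E3.7384
G1 X15.09 Y22.09 E4.1125
G1 X10.50 Y23.00 E4.4861
G1 X5.91 Y22.09 E4.8596
G1 X2.01 Y19.49 E5.2338
G1 X-0.59 Y15.59 E5.6079
G1 X-1.50 Y11.00 E5.9814

At z = 18 mm: the sphere does not reach this height (|z−center|=13.000 > r=5); the r=12 cylinder at (10.5, 11) gives a regular 16-gon of circumradius 12 (constant along its height); Combining (union): only the r=12 cylinder at (10.5, 11) is present, so the union is just that shape — 1 connected region. The outline is a single polygon with 16 vertices. Extrusion per mm of travel: 0.8 × 0.24 / (π × 0.875²) = 0.079824. Accumulating E over each segment gives final E = 5.9814.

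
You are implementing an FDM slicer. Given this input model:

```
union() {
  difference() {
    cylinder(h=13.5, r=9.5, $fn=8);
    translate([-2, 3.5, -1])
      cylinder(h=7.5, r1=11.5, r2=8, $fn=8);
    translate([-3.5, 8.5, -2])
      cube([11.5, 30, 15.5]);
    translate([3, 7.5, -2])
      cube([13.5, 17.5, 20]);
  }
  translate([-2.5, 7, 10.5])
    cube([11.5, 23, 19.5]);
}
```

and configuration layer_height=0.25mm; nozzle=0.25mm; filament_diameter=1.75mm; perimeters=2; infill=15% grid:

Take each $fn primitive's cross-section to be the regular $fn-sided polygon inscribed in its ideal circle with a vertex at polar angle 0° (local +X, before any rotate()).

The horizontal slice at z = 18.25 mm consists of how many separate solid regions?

At z = 18.25 mm: the cylinder is absent (z outside [0, 13.5]); the cone at (-2, 3.5) is absent (z outside [-1, 6.5]); the cube at (-3.5, 8.5) is absent (z outside [-2, 13.5]); the cube at (3, 7.5) is absent (z outside [-2, 18]); After the difference (first − rest): the first operand is absent here, so nothing remains; the cube at (-2.5, 7) is present — its section is the full 11.5×23 rectangle; Merging all regions: only the 11.5×23 cube at (-2.5, 7) is present, so the union is just that shape — 1 connected region. The result has 1 disconnected region.

1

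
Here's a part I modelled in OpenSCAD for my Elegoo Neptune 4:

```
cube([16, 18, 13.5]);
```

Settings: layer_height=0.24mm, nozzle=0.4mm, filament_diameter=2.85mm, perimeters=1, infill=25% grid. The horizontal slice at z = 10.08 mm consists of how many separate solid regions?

1

At z = 10.08 mm: the cube (footprint 16×18) is included at this height. The result has 1 disconnected region.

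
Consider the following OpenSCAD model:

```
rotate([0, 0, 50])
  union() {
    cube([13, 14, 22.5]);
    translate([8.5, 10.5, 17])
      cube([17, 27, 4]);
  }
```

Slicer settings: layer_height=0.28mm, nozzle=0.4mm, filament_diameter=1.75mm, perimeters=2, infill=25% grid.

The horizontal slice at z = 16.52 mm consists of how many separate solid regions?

1

At z = 16.52 mm: the cube is present — its section is the full 13×14 rectangle; the cube at (8.5, 10.5) does not reach this height (z outside [17, 21]); Merging all regions: only the 13×14 cube is present, so the union is just that shape — 1 connected region; (whole slice rotated 50° about Z — lengths, areas and connectivity unchanged). The result has 1 disconnected region.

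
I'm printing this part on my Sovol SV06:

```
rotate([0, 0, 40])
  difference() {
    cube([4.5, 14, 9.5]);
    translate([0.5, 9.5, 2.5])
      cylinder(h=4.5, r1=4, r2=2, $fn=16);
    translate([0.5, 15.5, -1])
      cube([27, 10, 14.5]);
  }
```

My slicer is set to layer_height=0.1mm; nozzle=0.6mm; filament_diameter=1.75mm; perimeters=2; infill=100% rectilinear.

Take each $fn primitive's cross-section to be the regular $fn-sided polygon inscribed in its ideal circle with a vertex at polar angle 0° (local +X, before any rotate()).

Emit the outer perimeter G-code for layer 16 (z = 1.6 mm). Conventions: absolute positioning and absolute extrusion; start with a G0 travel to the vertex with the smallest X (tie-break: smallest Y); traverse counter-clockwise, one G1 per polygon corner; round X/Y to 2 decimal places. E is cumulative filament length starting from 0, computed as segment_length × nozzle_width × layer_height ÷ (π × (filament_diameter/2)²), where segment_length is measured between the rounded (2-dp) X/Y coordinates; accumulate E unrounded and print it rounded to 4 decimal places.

G0 X-9.00 Y10.72 Z1.60
G1 X0.00 Y0.00 E0.3492
G1 X3.45 Y2.89 E0.4614
G1 X-5.55 Y13.62 E0.8108
G1 X-9.00 Y10.72 E0.9232

At z = 1.6 mm: the cube (footprint 4.5×14) is included at this height; the cone at (0.5, 9.5) is not intersected at this z (z outside [2.5, 7]); the 27×10 cube at (0.5, 15.5) contributes its full rectangle; Taking the first minus the rest: starting from the 4.5×14 cube, the 27×10 cube at (0.5, 15.5) misses the remaining region (no effect) — 1 connected region; (whole slice rotated 40° about Z — lengths, areas and connectivity unchanged). The outline is a single polygon with 4 vertices. Extrusion per mm of travel: 0.6 × 0.1 / (π × 0.875²) = 0.024945. Accumulating E over each segment gives final E = 0.9232.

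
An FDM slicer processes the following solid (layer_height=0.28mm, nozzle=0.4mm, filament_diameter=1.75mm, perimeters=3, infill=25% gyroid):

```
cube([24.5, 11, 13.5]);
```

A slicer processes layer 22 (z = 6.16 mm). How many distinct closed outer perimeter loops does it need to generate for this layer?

1

At z = 6.16 mm: the 24.5×11 cube contributes its full rectangle. The result has 1 disconnected region.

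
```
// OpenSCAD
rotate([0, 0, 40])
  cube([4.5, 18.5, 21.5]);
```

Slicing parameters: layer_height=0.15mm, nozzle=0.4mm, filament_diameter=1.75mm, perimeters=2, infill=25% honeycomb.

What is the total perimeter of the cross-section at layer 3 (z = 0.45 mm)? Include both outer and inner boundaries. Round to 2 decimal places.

At z = 0.45 mm: the 4.5×18.5 cube contributes its full rectangle (perimeter 46.00 mm); (rotated 40° about Z; rotation is an isometry so areas/perimeters/island counts are preserved). Overall, the cross-section is a single solid region. Total boundary length (outer) = 46.00 mm.

46.00 mm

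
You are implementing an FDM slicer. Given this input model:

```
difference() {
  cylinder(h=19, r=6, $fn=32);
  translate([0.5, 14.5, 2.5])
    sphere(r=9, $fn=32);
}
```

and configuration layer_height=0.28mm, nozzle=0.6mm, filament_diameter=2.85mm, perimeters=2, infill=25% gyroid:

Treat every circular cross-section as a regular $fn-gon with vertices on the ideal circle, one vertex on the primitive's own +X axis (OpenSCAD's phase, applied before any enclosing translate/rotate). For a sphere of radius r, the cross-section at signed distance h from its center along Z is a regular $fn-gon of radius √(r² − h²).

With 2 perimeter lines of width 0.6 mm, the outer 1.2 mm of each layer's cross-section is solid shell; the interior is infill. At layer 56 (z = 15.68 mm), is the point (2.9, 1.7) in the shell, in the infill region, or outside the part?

At z = 15.68 mm: the r=6 cylinder gives a regular 32-gon of circumradius 6 (constant along its height); the sphere at (0.5, 14.5) does not reach this height (|z−center|=13.180 > r=9); Subtracting the remaining from the first: none of the subtracted shapes is present at this height, so the r=6 cylinder is unchanged — 1 connected region. Overall, the cross-section is a single solid region. The nearest boundary edge runs (5.54, 2.30)→(4.99, 3.33); distance from the point to it = 2.61 mm. The point is inside the cross-section and 2.61 mm from the nearest boundary — more than the 1.2 mm shell width (2 × 0.6), so it's in the infill interior.

infill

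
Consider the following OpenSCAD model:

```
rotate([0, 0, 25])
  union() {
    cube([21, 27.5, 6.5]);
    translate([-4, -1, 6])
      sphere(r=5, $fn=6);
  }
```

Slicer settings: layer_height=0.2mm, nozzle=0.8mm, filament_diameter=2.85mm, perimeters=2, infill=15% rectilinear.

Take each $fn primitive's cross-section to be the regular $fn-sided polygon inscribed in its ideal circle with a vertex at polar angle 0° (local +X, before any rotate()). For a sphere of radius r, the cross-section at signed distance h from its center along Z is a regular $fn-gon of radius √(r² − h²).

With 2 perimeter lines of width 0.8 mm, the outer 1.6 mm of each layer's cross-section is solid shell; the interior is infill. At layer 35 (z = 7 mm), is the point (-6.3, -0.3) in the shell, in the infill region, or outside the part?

At z = 7 mm: the cube is absent (z outside [0, 6.5]); the sphere at (-4, -1): section is a regular 6-gon, circumradius = √(r²−h²) = √(5²−1²) = 4.899; Combining (union): only the r=5 sphere at (-4, -1) is present, so the union is just that shape — 1 connected region; (rotated 25° about Z; rotation is an isometry so areas/perimeters/island counts are preserved). Overall, the cross-section is a single solid region. Undo the 25° rotation: the query point maps to (-5.837, 2.391) in the un-rotated model frame. The nearest boundary edge runs (-1.55, 3.24)→(-6.45, 3.24); distance from the point to it = 0.85 mm. The point is inside the cross-section, 0.85 mm from the nearest boundary — within the 1.6 mm shell band (2 × 0.8).

shell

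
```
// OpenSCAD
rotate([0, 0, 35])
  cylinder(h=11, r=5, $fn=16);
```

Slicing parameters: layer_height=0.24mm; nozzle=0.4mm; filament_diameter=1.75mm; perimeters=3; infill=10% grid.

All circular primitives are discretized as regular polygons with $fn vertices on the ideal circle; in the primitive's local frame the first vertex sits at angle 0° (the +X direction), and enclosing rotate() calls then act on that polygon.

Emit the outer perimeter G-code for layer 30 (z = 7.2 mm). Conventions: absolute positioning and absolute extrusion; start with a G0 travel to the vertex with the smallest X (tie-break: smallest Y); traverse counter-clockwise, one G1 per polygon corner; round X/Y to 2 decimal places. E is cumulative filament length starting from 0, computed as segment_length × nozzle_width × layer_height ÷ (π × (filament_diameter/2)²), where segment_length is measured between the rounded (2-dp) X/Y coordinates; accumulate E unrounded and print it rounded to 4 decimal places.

G0 X-4.92 Y0.87 Z7.20
G1 X-4.88 Y-1.08 E0.0778
G1 X-4.10 Y-2.87 E0.1558
G1 X-2.69 Y-4.22 E0.2337
G1 X-0.87 Y-4.92 E0.3115
G1 X1.08 Y-4.88 E0.3894
G1 X2.87 Y-4.10 E0.4673
G1 X4.22 Y-2.69 E0.5452
G1 X4.92 Y-0.87 E0.6230
G1 X4.88 Y1.08 E0.7009
G1 X4.10 Y2.87 E0.7788
G1 X2.69 Y4.22 E0.8567
G1 X0.87 Y4.92 E0.9345
G1 X-1.08 Y4.88 E1.0124
G1 X-2.87 Y4.10 E1.0903
G1 X-4.22 Y2.69 E1.1682
G1 X-4.92 Y0.87 E1.2461

At z = 7.2 mm: the cylinder: section is a regular 16-gon, circumradius r=5; (whole slice rotated 35° about Z — lengths, areas and connectivity unchanged). The outline is a single polygon with 16 vertices. Extrusion per mm of travel: 0.4 × 0.24 / (π × 0.875²) = 0.039912. Accumulating E over each segment gives final E = 1.2461.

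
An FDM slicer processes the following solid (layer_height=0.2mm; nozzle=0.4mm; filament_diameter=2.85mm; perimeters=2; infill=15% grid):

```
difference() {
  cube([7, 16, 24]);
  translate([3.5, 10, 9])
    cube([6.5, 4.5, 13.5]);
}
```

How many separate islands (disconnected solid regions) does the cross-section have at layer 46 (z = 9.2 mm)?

1

At z = 9.2 mm: the cube (footprint 7×16) is included at this height; the cube at (3.5, 10) is present — its section is the full 6.5×4.5 rectangle; Taking the first minus the rest: starting from the 7×16 cube, the 6.5×4.5 cube at (3.5, 10) partially overlaps it — only the 15.75 mm² overlap (of its 29.25 mm²) is removed, clipping the outline — 1 connected region. Overall, the cross-section is a single solid region. Island count = 1.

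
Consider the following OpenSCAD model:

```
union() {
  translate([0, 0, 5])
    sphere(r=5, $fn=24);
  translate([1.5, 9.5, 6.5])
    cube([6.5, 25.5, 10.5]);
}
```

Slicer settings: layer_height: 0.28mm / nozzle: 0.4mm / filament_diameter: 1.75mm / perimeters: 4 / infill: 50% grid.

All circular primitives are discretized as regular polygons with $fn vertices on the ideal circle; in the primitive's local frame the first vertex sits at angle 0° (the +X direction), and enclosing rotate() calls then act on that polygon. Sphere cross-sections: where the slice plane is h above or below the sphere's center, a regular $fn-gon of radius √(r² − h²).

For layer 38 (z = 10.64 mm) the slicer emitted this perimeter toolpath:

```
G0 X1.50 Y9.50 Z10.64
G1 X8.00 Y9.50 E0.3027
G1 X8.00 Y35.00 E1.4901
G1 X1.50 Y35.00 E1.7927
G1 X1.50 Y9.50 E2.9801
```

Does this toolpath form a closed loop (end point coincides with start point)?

yes

Start point (G0): (1.50, 9.50). End point (last G1): the path returns to the start — closed.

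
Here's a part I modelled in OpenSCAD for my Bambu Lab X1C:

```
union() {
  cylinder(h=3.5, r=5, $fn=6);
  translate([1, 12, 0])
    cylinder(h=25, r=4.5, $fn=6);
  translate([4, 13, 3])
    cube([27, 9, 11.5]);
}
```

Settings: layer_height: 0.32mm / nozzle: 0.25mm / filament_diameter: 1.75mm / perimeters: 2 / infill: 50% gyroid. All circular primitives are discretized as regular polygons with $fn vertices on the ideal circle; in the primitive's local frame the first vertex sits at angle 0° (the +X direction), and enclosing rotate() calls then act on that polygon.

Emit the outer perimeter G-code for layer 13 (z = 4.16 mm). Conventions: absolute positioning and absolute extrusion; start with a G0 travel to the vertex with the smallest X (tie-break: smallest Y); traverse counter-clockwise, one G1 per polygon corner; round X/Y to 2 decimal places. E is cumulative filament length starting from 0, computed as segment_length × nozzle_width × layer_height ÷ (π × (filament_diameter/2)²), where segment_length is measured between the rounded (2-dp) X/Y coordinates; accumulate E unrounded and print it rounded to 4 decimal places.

G0 X-3.50 Y12.00 Z4.16
G1 X-1.25 Y8.10 E0.1498
G1 X3.25 Y8.10 E0.2994
G1 X5.50 Y12.00 E0.4492
G1 X4.92 Y13.00 E0.4876
G1 X31.00 Y13.00 E1.3551
G1 X31.00 Y22.00 E1.6544
G1 X4.00 Y22.00 E2.5524
G1 X4.00 Y14.60 E2.7985
G1 X3.25 Y15.90 E2.8485
G1 X-1.25 Y15.90 E2.9981
G1 X-3.50 Y12.00 E3.1479

At z = 4.16 mm: the cylinder does not reach this height (z outside [0, 3.5]); the cylinder at (1, 12): section is a regular 6-gon, circumradius r=4.5; the cube at (4, 13) (footprint 27×9) is included at this height; Taking the union: the regions partially overlap (shared area 0.74 mm²), so overlapping operands fuse into one piece — 1 connected region. The outline is a single polygon with 11 vertices. Extrusion per mm of travel: 0.25 × 0.32 / (π × 0.875²) = 0.033260. Accumulating E over each segment gives final E = 3.1479.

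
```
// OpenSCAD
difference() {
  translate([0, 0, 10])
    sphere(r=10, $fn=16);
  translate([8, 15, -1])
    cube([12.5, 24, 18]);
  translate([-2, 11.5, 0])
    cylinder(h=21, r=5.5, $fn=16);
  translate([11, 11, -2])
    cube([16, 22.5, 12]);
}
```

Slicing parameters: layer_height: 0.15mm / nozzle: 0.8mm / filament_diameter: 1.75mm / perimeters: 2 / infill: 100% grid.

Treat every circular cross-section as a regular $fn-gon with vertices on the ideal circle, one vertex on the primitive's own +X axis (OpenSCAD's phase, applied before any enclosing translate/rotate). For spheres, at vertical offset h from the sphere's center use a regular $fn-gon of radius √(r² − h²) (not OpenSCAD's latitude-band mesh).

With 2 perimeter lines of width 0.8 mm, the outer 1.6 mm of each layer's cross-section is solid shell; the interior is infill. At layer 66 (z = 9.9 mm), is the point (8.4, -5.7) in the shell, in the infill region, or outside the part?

At z = 9.9 mm: the r=10 sphere contributes a regular 16-gon of circumradius √(10²−0.1²) = 9.999; the cube at (8, 15) (footprint 12.5×24) is included at this height; the cylinder at (-2, 11.5): section is a regular 16-gon, circumradius r=5.5; the cube at (11, 11) is present — its section is the full 16×22.5 rectangle; After the difference (first − rest): starting from the r=10 sphere, the 12.5×24 cube at (8, 15) misses the remaining region (no effect); the r=5.5 cylinder at (-2, 11.5) partially overlaps it — only the 23.01 mm² overlap (of its 92.61 mm²) is removed, clipping the outline; the 16×22.5 cube at (11, 11) misses the remaining region (no effect) — 1 connected region. Overall, the cross-section is a single solid region. The nearest boundary edge runs (9.24, -3.83)→(7.07, -7.07); distance from the point to it = 0.34 mm. The point is not inside any of the regions above, so it lies outside the cross-section (0.34 mm from the nearest boundary).

outside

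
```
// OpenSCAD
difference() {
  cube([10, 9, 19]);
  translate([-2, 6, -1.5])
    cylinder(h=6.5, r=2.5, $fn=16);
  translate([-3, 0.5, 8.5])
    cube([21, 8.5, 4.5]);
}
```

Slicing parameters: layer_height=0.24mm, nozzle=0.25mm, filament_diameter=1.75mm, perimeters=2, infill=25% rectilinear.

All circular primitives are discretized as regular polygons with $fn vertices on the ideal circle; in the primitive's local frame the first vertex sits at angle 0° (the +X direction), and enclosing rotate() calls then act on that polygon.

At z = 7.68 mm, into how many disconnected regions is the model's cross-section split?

1

At z = 7.68 mm: the 10×9 cube contributes its full rectangle; the cylinder at (-2, 6) is not intersected at this z (z outside [-1.5, 5]); the cube at (-3, 0.5) is not intersected at this z (z outside [8.5, 13]); Subtracting the remaining from the first: none of the subtracted shapes is present at this height, so the 10×9 cube is unchanged — 1 connected region. The result has 1 disconnected region.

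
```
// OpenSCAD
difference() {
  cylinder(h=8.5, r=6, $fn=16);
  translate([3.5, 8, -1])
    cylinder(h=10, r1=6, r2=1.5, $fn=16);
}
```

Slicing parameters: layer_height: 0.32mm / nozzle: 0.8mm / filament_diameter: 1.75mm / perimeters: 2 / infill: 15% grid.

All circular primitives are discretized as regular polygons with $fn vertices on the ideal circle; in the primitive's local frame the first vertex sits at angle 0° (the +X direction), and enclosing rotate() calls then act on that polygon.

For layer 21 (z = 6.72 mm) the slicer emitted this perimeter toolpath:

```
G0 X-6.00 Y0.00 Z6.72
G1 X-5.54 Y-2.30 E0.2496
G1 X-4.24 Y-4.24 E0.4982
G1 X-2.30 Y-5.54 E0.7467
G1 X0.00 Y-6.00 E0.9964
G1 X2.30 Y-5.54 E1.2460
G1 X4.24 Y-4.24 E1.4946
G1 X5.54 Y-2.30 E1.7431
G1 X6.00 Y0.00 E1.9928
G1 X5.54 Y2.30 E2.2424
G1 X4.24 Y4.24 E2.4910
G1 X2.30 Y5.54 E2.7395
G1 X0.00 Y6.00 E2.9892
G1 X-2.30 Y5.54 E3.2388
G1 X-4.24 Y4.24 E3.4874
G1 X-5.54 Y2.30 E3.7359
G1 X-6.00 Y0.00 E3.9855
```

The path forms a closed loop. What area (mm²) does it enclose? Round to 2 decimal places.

Apply the shoelace formula to the sequence of (X, Y) vertices; enclosed area = 110.15 mm².

110.15 mm²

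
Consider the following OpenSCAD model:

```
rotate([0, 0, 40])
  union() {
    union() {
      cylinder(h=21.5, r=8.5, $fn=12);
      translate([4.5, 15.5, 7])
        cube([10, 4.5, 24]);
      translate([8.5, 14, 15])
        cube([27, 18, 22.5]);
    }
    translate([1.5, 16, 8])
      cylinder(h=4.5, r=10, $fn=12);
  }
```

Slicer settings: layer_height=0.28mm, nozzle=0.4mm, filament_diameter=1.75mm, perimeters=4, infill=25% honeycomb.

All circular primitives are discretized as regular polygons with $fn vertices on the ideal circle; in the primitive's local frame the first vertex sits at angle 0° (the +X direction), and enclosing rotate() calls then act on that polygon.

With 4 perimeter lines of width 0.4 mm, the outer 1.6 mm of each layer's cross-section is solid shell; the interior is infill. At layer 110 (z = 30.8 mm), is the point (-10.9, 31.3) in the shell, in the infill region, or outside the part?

shell

At z = 30.8 mm: the cylinder is not intersected at this z (z outside [0, 21.5]); the 10×4.5 cube at (4.5, 15.5) contributes its full rectangle; the cube at (8.5, 14) (footprint 27×18) is included at this height; Merging all regions: the regions partially overlap (shared area 27.00 mm²), so overlapping operands fuse into one piece — 1 connected region; the cylinder at (1.5, 16) is not intersected at this z (z outside [8, 12.5]); Combining (union): only the result so far is present, so the union is just that shape — 1 connected region; (rotated 40° about Z; rotation is an isometry so areas/perimeters/island counts are preserved). Overall, the cross-section is a single solid region. Undo the 40° rotation: the query point maps to (11.769, 30.984) in the un-rotated model frame. The nearest boundary edge runs (8.50, 32.00)→(35.50, 32.00); distance from the point to it = 1.02 mm. The point is inside the cross-section, 1.02 mm from the nearest boundary — within the 1.6 mm shell band (4 × 0.4).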